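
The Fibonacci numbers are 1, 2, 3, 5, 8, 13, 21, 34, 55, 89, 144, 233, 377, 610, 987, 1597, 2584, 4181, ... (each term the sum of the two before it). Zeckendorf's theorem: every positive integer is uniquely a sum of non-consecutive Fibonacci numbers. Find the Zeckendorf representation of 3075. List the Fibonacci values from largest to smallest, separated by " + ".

2584 + 377 + 89 + 21 + 3 + 1

3075: greatest Fibonacci not exceeding it is 2584, leaving 491
491: greatest Fibonacci not exceeding it is 377, leaving 114
114: greatest Fibonacci not exceeding it is 89, leaving 25
25: greatest Fibonacci not exceeding it is 21, leaving 4
4: greatest Fibonacci not exceeding it is 3, leaving 1
1: greatest Fibonacci not exceeding it is 1, leaving 0
So 3075 = 2584 + 377 + 89 + 21 + 3 + 1, with no two terms consecutive in the sequence.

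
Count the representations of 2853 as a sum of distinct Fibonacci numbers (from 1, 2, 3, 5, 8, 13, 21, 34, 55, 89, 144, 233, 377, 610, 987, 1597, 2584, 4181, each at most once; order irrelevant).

24

Each representation comes from the Zeckendorf form by replacing some F_k with F_{k−1} + F_{k−2} where possible.
2853 = 2584+233+34+2 = 2584+233+21+13+2 = 2584+144+89+34+2 = 1597+987+233+34+2 = 2584+233+21+8+5+2 = … (19 more), for 24 in all.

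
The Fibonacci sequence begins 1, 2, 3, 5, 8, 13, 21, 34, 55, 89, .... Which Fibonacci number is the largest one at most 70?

55

55 ≤ 70 < 89, so the largest Fibonacci number not exceeding 70 is 55.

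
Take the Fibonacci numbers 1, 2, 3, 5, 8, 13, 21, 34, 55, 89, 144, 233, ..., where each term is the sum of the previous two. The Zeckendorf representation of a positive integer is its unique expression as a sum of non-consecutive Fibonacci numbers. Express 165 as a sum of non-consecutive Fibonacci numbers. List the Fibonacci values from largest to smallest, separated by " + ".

take 144 (≤ 165); 165 − 144 = 21
take 21 (≤ 21); 21 − 21 = 0
So 165 = 144 + 21, with no two terms consecutive in the sequence.

144 + 21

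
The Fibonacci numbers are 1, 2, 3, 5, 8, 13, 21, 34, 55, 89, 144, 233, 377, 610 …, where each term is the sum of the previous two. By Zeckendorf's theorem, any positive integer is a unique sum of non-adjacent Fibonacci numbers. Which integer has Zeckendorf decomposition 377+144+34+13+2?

377+144+34+13+2 = 570.

570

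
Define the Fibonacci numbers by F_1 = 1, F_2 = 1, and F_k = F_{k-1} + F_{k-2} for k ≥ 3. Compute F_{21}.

10946

Iterating the recurrence up to F_{14} = 377 and F_{13} = 233:
F_{15} = F_{14} + F_{13} = 377 + 233 = 610
F_{16} = F_{15} + F_{14} = 610 + 377 = 987
F_{17} = F_{16} + F_{15} = 987 + 610 = 1597
F_{18} = F_{17} + F_{16} = 1597 + 987 = 2584
F_{19} = F_{18} + F_{17} = 2584 + 1597 = 4181
F_{20} = F_{19} + F_{18} = 4181 + 2584 = 6765
F_{21} = F_{20} + F_{19} = 6765 + 4181 = 10946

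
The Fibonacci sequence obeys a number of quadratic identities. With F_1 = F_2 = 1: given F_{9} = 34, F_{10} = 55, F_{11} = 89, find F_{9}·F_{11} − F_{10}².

1

34·89 − 55² = 3026 − 3025 = 1. (Cassini's identity: F_{k−1}F_{k+1} − F_k² = (−1)^k.)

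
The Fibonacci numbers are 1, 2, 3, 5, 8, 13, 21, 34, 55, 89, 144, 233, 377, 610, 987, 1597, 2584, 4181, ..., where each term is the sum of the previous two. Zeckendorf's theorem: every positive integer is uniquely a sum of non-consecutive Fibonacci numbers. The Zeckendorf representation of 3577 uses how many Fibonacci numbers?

take 2584 (≤ 3577); 3577 − 2584 = 993
take 987 (≤ 993); 993 − 987 = 6
take 5 (≤ 6); 6 − 5 = 1
take 1 (≤ 1); 1 − 1 = 0
3577 = 2584 + 987 + 5 + 1, which has 4 terms.

4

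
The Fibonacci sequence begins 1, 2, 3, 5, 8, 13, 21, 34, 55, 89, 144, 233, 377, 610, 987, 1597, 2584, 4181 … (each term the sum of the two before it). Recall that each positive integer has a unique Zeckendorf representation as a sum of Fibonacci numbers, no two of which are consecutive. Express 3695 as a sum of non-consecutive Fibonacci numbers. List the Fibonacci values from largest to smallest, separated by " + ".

2584 + 987 + 89 + 34 + 1

Repeatedly subtract the largest Fibonacci number that fits:
3695 − 2584 = 1111
1111 − 987 = 124
124 − 89 = 35
35 − 34 = 1
1 − 1 = 0
So 3695 = 2584 + 987 + 89 + 34 + 1, with no two terms consecutive in the sequence.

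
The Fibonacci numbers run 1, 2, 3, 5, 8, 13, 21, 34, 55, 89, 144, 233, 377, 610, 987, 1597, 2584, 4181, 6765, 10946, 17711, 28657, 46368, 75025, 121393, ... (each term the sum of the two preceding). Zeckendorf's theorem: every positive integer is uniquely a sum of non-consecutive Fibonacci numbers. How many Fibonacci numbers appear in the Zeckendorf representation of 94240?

9

Greedy algorithm:
75025 ≤ 94240 < 121393, so take 75025; remainder 19215
17711 ≤ 19215 < 28657, so take 17711; remainder 1504
987 ≤ 1504 < 1597, so take 987; remainder 517
377 ≤ 517 < 610, so take 377; remainder 140
89 ≤ 140 < 144, so take 89; remainder 51
34 ≤ 51 < 55, so take 34; remainder 17
13 ≤ 17 < 21, so take 13; remainder 4
3 ≤ 4 < 5, so take 3; remainder 1
1 ≤ 1 < 2, so take 1; remainder 0
94240 = 75025 + 17711 + 987 + 377 + 89 + 34 + 13 + 3 + 1, which has 9 terms.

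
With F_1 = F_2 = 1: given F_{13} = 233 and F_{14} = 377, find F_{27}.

196418

By F_{2k+1} = F_k² + F_{k+1}²: F_{27} = 233² + 377² = 54289 + 142129 = 196418.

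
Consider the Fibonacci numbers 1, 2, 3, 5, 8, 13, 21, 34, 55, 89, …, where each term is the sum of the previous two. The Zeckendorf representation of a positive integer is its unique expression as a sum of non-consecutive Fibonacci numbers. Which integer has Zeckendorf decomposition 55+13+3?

55+13+3 = 71.

71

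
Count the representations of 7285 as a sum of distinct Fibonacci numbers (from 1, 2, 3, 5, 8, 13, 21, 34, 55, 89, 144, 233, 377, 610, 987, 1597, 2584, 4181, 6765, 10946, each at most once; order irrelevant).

Starting from the Zeckendorf form and repeatedly splitting a term F_k into F_{k−1} + F_{k−2} (when neither is already used) reaches every representation.
7285 = 6765+377+89+34+13+5+2 = 6765+233+144+89+34+13+5+2 = 4181+2584+377+89+34+13+5+2 = … (4 more), for 7 in all.

7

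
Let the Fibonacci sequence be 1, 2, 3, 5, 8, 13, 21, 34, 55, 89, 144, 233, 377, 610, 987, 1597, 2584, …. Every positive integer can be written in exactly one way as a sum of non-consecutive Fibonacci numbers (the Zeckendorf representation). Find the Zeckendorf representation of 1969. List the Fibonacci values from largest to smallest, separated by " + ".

Greedily peel off the largest Fibonacci term at each step:
1597 ≤ 1969 < 2584, so take 1597; remainder 372
233 ≤ 372 < 377, so take 233; remainder 139
89 ≤ 139 < 144, so take 89; remainder 50
34 ≤ 50 < 55, so take 34; remainder 16
13 ≤ 16 < 21, so take 13; remainder 3
3 ≤ 3 < 5, so take 3; remainder 0
So 1969 = 1597 + 233 + 89 + 34 + 13 + 3, with no two terms consecutive in the sequence.

1597 + 233 + 89 + 34 + 13 + 3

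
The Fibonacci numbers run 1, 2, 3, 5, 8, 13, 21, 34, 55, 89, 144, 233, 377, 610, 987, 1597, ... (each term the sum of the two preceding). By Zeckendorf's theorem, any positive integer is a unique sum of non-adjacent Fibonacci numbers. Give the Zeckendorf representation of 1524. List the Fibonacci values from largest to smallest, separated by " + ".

Repeatedly subtract the largest Fibonacci number that fits:
987 ≤ 1524 < 1597, so take 987; remainder 537
377 ≤ 537 < 610, so take 377; remainder 160
144 ≤ 160 < 233, so take 144; remainder 16
13 ≤ 16 < 21, so take 13; remainder 3
3 ≤ 3 < 5, so take 3; remainder 0
So 1524 = 987 + 377 + 144 + 13 + 3, with no two terms consecutive in the sequence.

987 + 377 + 144 + 13 + 3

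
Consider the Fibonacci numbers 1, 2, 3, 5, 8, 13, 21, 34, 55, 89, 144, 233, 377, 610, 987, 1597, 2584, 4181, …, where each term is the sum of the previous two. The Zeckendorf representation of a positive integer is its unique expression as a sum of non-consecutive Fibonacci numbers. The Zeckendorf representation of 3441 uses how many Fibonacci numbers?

5

Greedily peel off the largest Fibonacci term at each step:
largest Fibonacci ≤ 3441 is 2584; 3441 − 2584 = 857
largest Fibonacci ≤ 857 is 610; 857 − 610 = 247
largest Fibonacci ≤ 247 is 233; 247 − 233 = 14
largest Fibonacci ≤ 14 is 13; 14 − 13 = 1
largest Fibonacci ≤ 1 is 1; 1 − 1 = 0
3441 = 2584 + 610 + 233 + 13 + 1, which has 5 terms.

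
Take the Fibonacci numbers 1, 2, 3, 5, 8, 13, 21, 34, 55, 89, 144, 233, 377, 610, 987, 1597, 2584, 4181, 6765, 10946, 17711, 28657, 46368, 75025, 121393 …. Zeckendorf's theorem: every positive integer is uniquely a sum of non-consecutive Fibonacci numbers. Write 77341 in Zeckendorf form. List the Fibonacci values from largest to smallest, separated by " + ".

77341: greatest Fibonacci not exceeding it is 75025, leaving 2316
2316: greatest Fibonacci not exceeding it is 1597, leaving 719
719: greatest Fibonacci not exceeding it is 610, leaving 109
109: greatest Fibonacci not exceeding it is 89, leaving 20
20: greatest Fibonacci not exceeding it is 13, leaving 7
7: greatest Fibonacci not exceeding it is 5, leaving 2
2: greatest Fibonacci not exceeding it is 2, leaving 0
So 77341 = 75025 + 1597 + 610 + 89 + 13 + 5 + 2, with no two terms consecutive in the sequence.

75025 + 1597 + 610 + 89 + 13 + 5 + 2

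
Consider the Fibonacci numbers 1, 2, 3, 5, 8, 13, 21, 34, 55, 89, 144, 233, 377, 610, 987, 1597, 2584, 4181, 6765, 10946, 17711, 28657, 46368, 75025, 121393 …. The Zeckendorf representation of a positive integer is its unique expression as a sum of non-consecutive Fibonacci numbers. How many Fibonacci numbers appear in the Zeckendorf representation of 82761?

7

subtract 75025 from 82761: 7736 remains
subtract 6765 from 7736: 971 remains
subtract 610 from 971: 361 remains
subtract 233 from 361: 128 remains
subtract 89 from 128: 39 remains
subtract 34 from 39: 5 remains
subtract 5 from 5: 0 remains
82761 = 75025 + 6765 + 610 + 233 + 89 + 34 + 5, which has 7 terms.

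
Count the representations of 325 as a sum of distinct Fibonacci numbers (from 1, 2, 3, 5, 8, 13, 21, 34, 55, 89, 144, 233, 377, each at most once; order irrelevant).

Starting from the Zeckendorf form and repeatedly splitting a term F_k into F_{k−1} + F_{k−2} (when neither is already used) reaches every representation.
325 = 233+89+3 = 233+89+2+1 = 233+55+34+3 = … (11 more), for 14 in all.

14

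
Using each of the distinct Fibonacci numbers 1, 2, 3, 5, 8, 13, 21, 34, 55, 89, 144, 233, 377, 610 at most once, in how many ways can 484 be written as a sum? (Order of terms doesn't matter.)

Each representation comes from the Zeckendorf form by replacing some F_k with F_{k−1} + F_{k−2} where possible.
484 = 377+89+13+5 = 377+89+13+3+2 = 377+55+34+13+5 = 233+144+89+13+5 = 377+89+8+5+3+2 = … (9 more), for 14 in all.

14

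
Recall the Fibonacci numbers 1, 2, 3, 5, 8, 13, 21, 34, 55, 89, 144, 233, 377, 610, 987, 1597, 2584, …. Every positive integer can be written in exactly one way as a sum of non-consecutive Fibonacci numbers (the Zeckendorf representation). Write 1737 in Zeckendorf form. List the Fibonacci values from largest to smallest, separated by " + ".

1597 ≤ 1737 < 2584, so take 1597; remainder 140
89 ≤ 140 < 144, so take 89; remainder 51
34 ≤ 51 < 55, so take 34; remainder 17
13 ≤ 17 < 21, so take 13; remainder 4
3 ≤ 4 < 5, so take 3; remainder 1
1 ≤ 1 < 2, so take 1; remainder 0
So 1737 = 1597 + 89 + 34 + 13 + 3 + 1, with no two terms consecutive in the sequence.

1597 + 89 + 34 + 13 + 3 + 1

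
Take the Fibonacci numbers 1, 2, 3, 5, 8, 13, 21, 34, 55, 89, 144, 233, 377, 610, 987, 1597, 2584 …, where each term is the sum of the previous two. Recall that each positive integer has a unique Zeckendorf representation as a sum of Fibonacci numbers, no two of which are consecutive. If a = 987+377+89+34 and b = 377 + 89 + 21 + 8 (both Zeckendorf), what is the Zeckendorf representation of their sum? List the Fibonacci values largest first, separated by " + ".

The two numbers are 1487 and 495, so their sum is 1982.
1982: greatest Fibonacci not exceeding it is 1597, leaving 385
385: greatest Fibonacci not exceeding it is 377, leaving 8
8: greatest Fibonacci not exceeding it is 8, leaving 0

1597 + 377 + 8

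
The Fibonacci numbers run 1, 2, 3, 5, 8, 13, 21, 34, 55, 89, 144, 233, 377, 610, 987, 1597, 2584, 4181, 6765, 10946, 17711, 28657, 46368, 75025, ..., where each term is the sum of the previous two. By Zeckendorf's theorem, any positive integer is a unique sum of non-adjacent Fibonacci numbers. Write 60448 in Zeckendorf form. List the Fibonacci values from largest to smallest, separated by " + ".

46368 + 10946 + 2584 + 377 + 144 + 21 + 8

take 46368 (≤ 60448); 60448 − 46368 = 14080
take 10946 (≤ 14080); 14080 − 10946 = 3134
take 2584 (≤ 3134); 3134 − 2584 = 550
take 377 (≤ 550); 550 − 377 = 173
take 144 (≤ 173); 173 − 144 = 29
take 21 (≤ 29); 29 − 21 = 8
take 8 (≤ 8); 8 − 8 = 0
So 60448 = 46368 + 10946 + 2584 + 377 + 144 + 21 + 8, with no two terms consecutive in the sequence.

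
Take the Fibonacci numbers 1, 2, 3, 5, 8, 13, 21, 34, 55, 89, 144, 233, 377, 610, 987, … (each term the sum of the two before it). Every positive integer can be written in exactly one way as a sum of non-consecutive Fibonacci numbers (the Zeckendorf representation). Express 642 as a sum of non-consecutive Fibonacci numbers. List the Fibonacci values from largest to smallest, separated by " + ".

Greedily peel off the largest Fibonacci term at each step:
642: greatest Fibonacci not exceeding it is 610, leaving 32
32: greatest Fibonacci not exceeding it is 21, leaving 11
11: greatest Fibonacci not exceeding it is 8, leaving 3
3: greatest Fibonacci not exceeding it is 3, leaving 0
So 642 = 610 + 21 + 8 + 3, with no two terms consecutive in the sequence.

610 + 21 + 8 + 3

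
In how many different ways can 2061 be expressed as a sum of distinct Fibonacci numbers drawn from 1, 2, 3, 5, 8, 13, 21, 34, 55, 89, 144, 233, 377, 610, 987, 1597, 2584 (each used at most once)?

2061 = 1597+377+55+21+8+3 = 1597+377+55+21+8+2+1 = 1597+233+144+55+21+8+3 = 987+610+377+55+21+8+3 = … (18 more), for 22 in all.

22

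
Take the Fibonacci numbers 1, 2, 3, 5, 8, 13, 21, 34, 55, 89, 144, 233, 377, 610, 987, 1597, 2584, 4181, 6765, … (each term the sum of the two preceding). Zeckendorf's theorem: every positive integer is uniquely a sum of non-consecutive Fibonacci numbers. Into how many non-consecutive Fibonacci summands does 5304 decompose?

Repeatedly subtract the largest Fibonacci number that fits:
5304: greatest Fibonacci not exceeding it is 4181, leaving 1123
1123: greatest Fibonacci not exceeding it is 987, leaving 136
136: greatest Fibonacci not exceeding it is 89, leaving 47
47: greatest Fibonacci not exceeding it is 34, leaving 13
13: greatest Fibonacci not exceeding it is 13, leaving 0
5304 = 4181 + 987 + 89 + 34 + 13, which has 5 terms.

5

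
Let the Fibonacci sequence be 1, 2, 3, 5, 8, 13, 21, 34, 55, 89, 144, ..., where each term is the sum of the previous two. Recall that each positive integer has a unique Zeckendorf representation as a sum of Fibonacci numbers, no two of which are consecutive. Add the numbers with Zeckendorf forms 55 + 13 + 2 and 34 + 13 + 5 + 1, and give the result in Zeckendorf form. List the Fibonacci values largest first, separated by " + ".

The two numbers are 70 and 53, so their sum is 123.
Repeatedly subtract the largest Fibonacci number that fits:
subtract 89 from 123: 34 remains
subtract 34 from 34: 0 remains

89 + 34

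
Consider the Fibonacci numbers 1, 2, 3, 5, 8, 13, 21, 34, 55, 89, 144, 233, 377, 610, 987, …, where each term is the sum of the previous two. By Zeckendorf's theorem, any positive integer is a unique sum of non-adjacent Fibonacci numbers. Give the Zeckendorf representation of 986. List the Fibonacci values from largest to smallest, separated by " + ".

610 + 233 + 89 + 34 + 13 + 5 + 2

Repeatedly subtract the largest Fibonacci number that fits:
subtract 610 from 986: 376 remains
subtract 233 from 376: 143 remains
subtract 89 from 143: 54 remains
subtract 34 from 54: 20 remains
subtract 13 from 20: 7 remains
subtract 5 from 7: 2 remains
subtract 2 from 2: 0 remains
So 986 = 610 + 233 + 89 + 34 + 13 + 5 + 2, with no two terms consecutive in the sequence.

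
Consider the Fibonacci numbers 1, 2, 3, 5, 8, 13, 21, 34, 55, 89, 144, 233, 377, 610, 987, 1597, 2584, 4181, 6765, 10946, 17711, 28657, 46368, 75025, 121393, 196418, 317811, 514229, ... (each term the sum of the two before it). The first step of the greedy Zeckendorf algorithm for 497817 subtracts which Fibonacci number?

317811

317811 ≤ 497817 < 514229, so the largest Fibonacci number not exceeding 497817 is 317811.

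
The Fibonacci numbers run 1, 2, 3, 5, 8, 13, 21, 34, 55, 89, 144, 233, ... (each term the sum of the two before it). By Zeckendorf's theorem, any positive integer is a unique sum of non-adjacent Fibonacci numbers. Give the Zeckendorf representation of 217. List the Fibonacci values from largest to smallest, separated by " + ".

144 + 55 + 13 + 5

144 ≤ 217 < 233, so take 144; remainder 73
55 ≤ 73 < 89, so take 55; remainder 18
13 ≤ 18 < 21, so take 13; remainder 5
5 ≤ 5 < 8, so take 5; remainder 0
So 217 = 144 + 55 + 13 + 5, with no two terms consecutive in the sequence.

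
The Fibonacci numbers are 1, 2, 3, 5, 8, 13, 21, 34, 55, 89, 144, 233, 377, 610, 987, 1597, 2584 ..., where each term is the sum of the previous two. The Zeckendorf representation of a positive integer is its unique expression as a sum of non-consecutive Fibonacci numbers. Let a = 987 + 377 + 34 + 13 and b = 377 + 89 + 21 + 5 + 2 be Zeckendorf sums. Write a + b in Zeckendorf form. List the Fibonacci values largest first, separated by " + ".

The two numbers are 1411 and 494, so their sum is 1905.
1597 ≤ 1905 < 2584, so take 1597; remainder 308
233 ≤ 308 < 377, so take 233; remainder 75
55 ≤ 75 < 89, so take 55; remainder 20
13 ≤ 20 < 21, so take 13; remainder 7
5 ≤ 7 < 8, so take 5; remainder 2
2 ≤ 2 < 3, so take 2; remainder 0

1597 + 233 + 55 + 13 + 5 + 2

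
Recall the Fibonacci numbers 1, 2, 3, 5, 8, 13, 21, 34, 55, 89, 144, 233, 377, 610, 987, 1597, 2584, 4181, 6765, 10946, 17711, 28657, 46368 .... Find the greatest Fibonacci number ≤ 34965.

28657 ≤ 34965 < 46368, so the largest Fibonacci number not exceeding 34965 is 28657.

28657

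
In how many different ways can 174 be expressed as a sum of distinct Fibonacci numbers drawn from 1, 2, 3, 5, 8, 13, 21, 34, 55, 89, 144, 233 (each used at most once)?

Each representation comes from the Zeckendorf form by replacing some F_k with F_{k−1} + F_{k−2} where possible.
174 = 144+21+8+1 = 144+21+5+3+1 = 89+55+21+8+1 = 144+13+8+5+3+1 = 89+55+21+5+3+1 = … (2 more), for 7 in all.

7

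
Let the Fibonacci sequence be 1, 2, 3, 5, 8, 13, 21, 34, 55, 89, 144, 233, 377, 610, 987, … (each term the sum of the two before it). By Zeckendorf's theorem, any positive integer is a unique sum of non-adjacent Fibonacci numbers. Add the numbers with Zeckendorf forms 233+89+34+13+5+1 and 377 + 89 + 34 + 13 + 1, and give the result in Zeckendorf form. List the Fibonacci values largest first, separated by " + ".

610 + 233 + 34 + 8 + 3 + 1

The two numbers are 375 and 514, so their sum is 889.
Greedily peel off the largest Fibonacci term at each step:
largest Fibonacci ≤ 889 is 610; 889 − 610 = 279
largest Fibonacci ≤ 279 is 233; 279 − 233 = 46
largest Fibonacci ≤ 46 is 34; 46 − 34 = 12
largest Fibonacci ≤ 12 is 8; 12 − 8 = 4
largest Fibonacci ≤ 4 is 3; 4 − 3 = 1
largest Fibonacci ≤ 1 is 1; 1 − 1 = 0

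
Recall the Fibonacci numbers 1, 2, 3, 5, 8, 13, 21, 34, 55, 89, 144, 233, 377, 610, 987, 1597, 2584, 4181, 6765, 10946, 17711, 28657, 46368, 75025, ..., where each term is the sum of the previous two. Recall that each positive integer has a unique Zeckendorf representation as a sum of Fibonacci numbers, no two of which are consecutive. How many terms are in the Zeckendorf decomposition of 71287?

Repeatedly subtract the largest Fibonacci number that fits:
take 46368 (≤ 71287); 71287 − 46368 = 24919
take 17711 (≤ 24919); 24919 − 17711 = 7208
take 6765 (≤ 7208); 7208 − 6765 = 443
take 377 (≤ 443); 443 − 377 = 66
take 55 (≤ 66); 66 − 55 = 11
take 8 (≤ 11); 11 − 8 = 3
take 3 (≤ 3); 3 − 3 = 0
71287 = 46368 + 17711 + 6765 + 377 + 55 + 8 + 3, which has 7 terms.

7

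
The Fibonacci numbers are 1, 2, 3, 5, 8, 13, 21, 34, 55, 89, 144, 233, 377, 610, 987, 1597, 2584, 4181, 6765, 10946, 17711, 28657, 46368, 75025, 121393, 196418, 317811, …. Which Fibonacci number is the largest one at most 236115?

196418 ≤ 236115 < 317811, so the largest Fibonacci number not exceeding 236115 is 196418.

196418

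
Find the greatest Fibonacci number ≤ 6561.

4181 ≤ 6561 < 6765, so the largest Fibonacci number not exceeding 6561 is 4181.

4181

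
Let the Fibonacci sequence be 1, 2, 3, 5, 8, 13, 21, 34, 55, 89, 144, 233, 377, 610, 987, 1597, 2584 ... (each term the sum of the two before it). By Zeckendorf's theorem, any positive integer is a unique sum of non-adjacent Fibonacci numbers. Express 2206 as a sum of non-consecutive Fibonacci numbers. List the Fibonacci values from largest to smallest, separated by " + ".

1597 + 377 + 144 + 55 + 21 + 8 + 3 + 1

1597 ≤ 2206 < 2584, so take 1597; remainder 609
377 ≤ 609 < 610, so take 377; remainder 232
144 ≤ 232 < 233, so take 144; remainder 88
55 ≤ 88 < 89, so take 55; remainder 33
21 ≤ 33 < 34, so take 21; remainder 12
8 ≤ 12 < 13, so take 8; remainder 4
3 ≤ 4 < 5, so take 3; remainder 1
1 ≤ 1 < 2, so take 1; remainder 0
So 2206 = 1597 + 377 + 144 + 55 + 21 + 8 + 3 + 1, with no two terms consecutive in the sequence.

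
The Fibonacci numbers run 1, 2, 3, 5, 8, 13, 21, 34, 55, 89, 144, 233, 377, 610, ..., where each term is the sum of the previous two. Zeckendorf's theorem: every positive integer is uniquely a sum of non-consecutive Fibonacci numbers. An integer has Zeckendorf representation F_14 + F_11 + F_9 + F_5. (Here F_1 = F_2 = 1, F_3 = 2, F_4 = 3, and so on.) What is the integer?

505

F_14 + F_11 + F_9 + F_5 = 377 + 89 + 34 + 5 = 505.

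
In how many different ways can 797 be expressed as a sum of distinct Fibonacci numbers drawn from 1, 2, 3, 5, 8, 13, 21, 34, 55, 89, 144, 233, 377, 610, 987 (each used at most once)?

16

797 = 610+144+34+8+1 = 610+144+34+5+3+1 = 610+144+21+13+8+1 = 610+89+55+34+8+1 = … (12 more), for 16 in all.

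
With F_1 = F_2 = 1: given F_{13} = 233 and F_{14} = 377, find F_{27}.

By F_{2k+1} = F_k² + F_{k+1}²: F_{27} = 233² + 377² = 54289 + 142129 = 196418.

196418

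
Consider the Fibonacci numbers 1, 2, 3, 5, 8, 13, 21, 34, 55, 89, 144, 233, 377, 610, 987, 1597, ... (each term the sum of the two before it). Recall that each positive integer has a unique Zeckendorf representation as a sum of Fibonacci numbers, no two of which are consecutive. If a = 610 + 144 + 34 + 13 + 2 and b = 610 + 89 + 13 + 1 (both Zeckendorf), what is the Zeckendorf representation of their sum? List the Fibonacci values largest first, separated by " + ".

The two numbers are 803 and 713, so their sum is 1516.
Greedy algorithm:
take 987 (≤ 1516); 1516 − 987 = 529
take 377 (≤ 529); 529 − 377 = 152
take 144 (≤ 152); 152 − 144 = 8
take 8 (≤ 8); 8 − 8 = 0

987 + 377 + 144 + 8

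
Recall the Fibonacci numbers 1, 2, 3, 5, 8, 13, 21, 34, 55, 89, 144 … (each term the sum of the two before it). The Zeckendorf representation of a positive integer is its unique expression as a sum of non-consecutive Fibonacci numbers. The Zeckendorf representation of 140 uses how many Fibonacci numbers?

5

140 − 89 = 51
51 − 34 = 17
17 − 13 = 4
4 − 3 = 1
1 − 1 = 0
140 = 89 + 34 + 13 + 3 + 1, which has 5 terms.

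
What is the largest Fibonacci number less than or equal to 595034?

514229

514229 ≤ 595034 < 832040, so the largest Fibonacci number not exceeding 595034 is 514229.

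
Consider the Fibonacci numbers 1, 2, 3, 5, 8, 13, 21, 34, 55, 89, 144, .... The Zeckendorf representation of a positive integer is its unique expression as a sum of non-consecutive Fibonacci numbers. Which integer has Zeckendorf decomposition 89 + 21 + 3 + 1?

89 + 21 + 3 + 1 = 114.

114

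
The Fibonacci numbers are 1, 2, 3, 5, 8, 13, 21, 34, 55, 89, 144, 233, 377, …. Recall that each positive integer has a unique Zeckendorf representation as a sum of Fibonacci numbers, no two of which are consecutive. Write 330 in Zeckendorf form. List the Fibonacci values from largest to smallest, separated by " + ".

subtract 233 from 330: 97 remains
subtract 89 from 97: 8 remains
subtract 8 from 8: 0 remains
So 330 = 233 + 89 + 8, with no two terms consecutive in the sequence.

233 + 89 + 8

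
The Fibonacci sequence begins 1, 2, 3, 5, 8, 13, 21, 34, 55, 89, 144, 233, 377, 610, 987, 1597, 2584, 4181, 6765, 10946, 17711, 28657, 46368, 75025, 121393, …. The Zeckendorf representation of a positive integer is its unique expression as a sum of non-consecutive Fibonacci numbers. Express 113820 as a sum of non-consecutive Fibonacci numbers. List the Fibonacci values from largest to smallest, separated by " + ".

75025 + 28657 + 6765 + 2584 + 610 + 144 + 34 + 1

subtract 75025 from 113820: 38795 remains
subtract 28657 from 38795: 10138 remains
subtract 6765 from 10138: 3373 remains
subtract 2584 from 3373: 789 remains
subtract 610 from 789: 179 remains
subtract 144 from 179: 35 remains
subtract 34 from 35: 1 remains
subtract 1 from 1: 0 remains
So 113820 = 75025 + 28657 + 6765 + 2584 + 610 + 144 + 34 + 1, with no two terms consecutive in the sequence.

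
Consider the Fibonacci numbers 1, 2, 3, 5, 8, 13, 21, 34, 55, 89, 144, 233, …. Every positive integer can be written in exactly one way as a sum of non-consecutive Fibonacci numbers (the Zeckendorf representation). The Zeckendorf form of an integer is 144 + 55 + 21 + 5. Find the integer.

144 + 55 + 21 + 5 = 225.

225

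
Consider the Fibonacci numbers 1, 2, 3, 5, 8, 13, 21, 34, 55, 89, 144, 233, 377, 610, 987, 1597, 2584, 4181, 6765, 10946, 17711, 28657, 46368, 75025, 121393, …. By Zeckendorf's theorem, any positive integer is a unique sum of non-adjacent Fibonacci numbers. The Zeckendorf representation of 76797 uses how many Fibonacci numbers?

take 75025 (≤ 76797); 76797 − 75025 = 1772
take 1597 (≤ 1772); 1772 − 1597 = 175
take 144 (≤ 175); 175 − 144 = 31
take 21 (≤ 31); 31 − 21 = 10
take 8 (≤ 10); 10 − 8 = 2
take 2 (≤ 2); 2 − 2 = 0
76797 = 75025 + 1597 + 144 + 21 + 8 + 2, which has 6 terms.

6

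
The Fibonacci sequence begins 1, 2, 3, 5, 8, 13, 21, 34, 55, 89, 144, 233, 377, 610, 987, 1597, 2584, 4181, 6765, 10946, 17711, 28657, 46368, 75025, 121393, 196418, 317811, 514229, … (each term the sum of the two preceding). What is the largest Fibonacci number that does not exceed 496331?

317811

317811 ≤ 496331 < 514229, so the largest Fibonacci number not exceeding 496331 is 317811.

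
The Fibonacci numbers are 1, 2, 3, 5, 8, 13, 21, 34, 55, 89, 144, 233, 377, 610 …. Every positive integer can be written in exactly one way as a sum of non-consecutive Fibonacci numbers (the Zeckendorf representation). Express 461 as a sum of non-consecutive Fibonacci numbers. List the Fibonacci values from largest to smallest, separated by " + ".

Greedily peel off the largest Fibonacci term at each step:
461 − 377 = 84
84 − 55 = 29
29 − 21 = 8
8 − 8 = 0
So 461 = 377 + 55 + 21 + 8, with no two terms consecutive in the sequence.

377 + 55 + 21 + 8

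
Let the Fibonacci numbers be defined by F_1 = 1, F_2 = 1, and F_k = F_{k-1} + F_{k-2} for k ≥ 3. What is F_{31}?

Iterating the recurrence up to F_{24} = 46368 and F_{23} = 28657:
F_{25} = F_{24} + F_{23} = 46368 + 28657 = 75025
F_{26} = F_{25} + F_{24} = 75025 + 46368 = 121393
F_{27} = F_{26} + F_{25} = 121393 + 75025 = 196418
F_{28} = F_{27} + F_{26} = 196418 + 121393 = 317811
F_{29} = F_{28} + F_{27} = 317811 + 196418 = 514229
F_{30} = F_{29} + F_{28} = 514229 + 317811 = 832040
F_{31} = F_{30} + F_{29} = 832040 + 514229 = 1346269

1346269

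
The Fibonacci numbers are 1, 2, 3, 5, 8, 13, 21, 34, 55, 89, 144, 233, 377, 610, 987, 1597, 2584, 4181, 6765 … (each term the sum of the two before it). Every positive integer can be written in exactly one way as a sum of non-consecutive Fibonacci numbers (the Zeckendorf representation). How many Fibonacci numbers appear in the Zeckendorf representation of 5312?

3

5312 − 4181 = 1131
1131 − 987 = 144
144 − 144 = 0
5312 = 4181 + 987 + 144, which has 3 terms.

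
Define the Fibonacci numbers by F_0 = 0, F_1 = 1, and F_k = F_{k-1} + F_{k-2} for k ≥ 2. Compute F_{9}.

F_{2} = F_{1} + F_{0} = 1 + 0 = 1
F_{3} = F_{2} + F_{1} = 1 + 1 = 2
F_{4} = F_{3} + F_{2} = 2 + 1 = 3
F_{5} = F_{4} + F_{3} = 3 + 2 = 5
F_{6} = F_{5} + F_{4} = 5 + 3 = 8
F_{7} = F_{6} + F_{5} = 8 + 5 = 13
F_{8} = F_{7} + F_{6} = 13 + 8 = 21
F_{9} = F_{8} + F_{7} = 21 + 13 = 34

34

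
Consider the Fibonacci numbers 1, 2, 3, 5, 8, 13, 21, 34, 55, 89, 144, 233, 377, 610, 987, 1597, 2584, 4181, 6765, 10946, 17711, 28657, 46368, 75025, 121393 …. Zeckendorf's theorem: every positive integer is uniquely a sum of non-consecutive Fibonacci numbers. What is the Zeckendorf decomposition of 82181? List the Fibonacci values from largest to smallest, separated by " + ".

75025 ≤ 82181 < 121393, so take 75025; remainder 7156
6765 ≤ 7156 < 10946, so take 6765; remainder 391
377 ≤ 391 < 610, so take 377; remainder 14
13 ≤ 14 < 21, so take 13; remainder 1
1 ≤ 1 < 2, so take 1; remainder 0
So 82181 = 75025 + 6765 + 377 + 13 + 1, with no two terms consecutive in the sequence.

75025 + 6765 + 377 + 13 + 1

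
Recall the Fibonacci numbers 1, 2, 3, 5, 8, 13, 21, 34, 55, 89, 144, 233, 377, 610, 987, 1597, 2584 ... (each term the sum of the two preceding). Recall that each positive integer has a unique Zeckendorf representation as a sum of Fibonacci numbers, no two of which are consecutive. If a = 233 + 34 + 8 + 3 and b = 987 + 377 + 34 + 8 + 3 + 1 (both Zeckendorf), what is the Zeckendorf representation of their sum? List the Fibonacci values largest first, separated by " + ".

1597 + 89 + 2

The two numbers are 278 and 1410, so their sum is 1688.
1688: greatest Fibonacci not exceeding it is 1597, leaving 91
91: greatest Fibonacci not exceeding it is 89, leaving 2
2: greatest Fibonacci not exceeding it is 2, leaving 0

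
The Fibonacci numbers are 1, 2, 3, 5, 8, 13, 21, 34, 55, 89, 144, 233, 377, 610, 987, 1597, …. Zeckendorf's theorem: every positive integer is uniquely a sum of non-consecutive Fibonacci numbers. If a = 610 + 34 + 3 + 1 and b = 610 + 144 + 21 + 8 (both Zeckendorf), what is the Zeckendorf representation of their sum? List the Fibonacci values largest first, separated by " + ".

The two numbers are 648 and 783, so their sum is 1431.
Greedily peel off the largest Fibonacci term at each step:
largest Fibonacci ≤ 1431 is 987; 1431 − 987 = 444
largest Fibonacci ≤ 444 is 377; 444 − 377 = 67
largest Fibonacci ≤ 67 is 55; 67 − 55 = 12
largest Fibonacci ≤ 12 is 8; 12 − 8 = 4
largest Fibonacci ≤ 4 is 3; 4 − 3 = 1
largest Fibonacci ≤ 1 is 1; 1 − 1 = 0

987 + 377 + 55 + 8 + 3 + 1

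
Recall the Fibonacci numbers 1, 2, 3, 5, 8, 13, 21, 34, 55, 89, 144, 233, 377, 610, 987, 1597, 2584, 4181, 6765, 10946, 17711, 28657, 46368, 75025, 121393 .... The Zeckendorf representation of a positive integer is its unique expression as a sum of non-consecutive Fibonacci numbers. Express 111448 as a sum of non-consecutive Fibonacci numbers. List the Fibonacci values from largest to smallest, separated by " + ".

75025 + 28657 + 6765 + 987 + 13 + 1

Repeatedly subtract the largest Fibonacci number that fits:
111448 − 75025 = 36423
36423 − 28657 = 7766
7766 − 6765 = 1001
1001 − 987 = 14
14 − 13 = 1
1 − 1 = 0
So 111448 = 75025 + 28657 + 6765 + 987 + 13 + 1, with no two terms consecutive in the sequence.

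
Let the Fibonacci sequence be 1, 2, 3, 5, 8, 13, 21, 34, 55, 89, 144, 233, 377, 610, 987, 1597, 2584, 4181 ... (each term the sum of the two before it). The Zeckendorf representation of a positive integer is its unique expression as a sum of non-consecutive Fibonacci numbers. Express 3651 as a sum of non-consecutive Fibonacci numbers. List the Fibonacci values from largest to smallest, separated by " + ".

subtract 2584 from 3651: 1067 remains
subtract 987 from 1067: 80 remains
subtract 55 from 80: 25 remains
subtract 21 from 25: 4 remains
subtract 3 from 4: 1 remains
subtract 1 from 1: 0 remains
So 3651 = 2584 + 987 + 55 + 21 + 3 + 1, with no two terms consecutive in the sequence.

2584 + 987 + 55 + 21 + 3 + 1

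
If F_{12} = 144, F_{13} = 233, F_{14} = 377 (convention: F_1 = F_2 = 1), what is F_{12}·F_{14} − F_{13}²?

-1

144·377 − 233² = 54288 − 54289 = -1. (Cassini's identity: F_{k−1}F_{k+1} − F_k² = (−1)^k.)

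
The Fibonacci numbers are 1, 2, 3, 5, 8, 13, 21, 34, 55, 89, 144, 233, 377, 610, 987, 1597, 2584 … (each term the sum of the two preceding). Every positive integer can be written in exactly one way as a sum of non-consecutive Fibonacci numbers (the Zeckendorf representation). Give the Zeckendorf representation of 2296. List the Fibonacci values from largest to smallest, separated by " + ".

1597 + 610 + 89

subtract 1597 from 2296: 699 remains
subtract 610 from 699: 89 remains
subtract 89 from 89: 0 remains
So 2296 = 1597 + 610 + 89, with no two terms consecutive in the sequence.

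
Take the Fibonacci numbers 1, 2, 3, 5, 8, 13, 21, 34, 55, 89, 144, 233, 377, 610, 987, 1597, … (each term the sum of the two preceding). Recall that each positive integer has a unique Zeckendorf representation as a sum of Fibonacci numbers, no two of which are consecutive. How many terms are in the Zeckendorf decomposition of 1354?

1354 − 987 = 367
367 − 233 = 134
134 − 89 = 45
45 − 34 = 11
11 − 8 = 3
3 − 3 = 0
1354 = 987 + 233 + 89 + 34 + 8 + 3, which has 6 terms.

6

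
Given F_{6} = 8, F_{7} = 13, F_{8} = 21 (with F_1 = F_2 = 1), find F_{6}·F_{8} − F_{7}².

8·21 − 13² = 168 − 169 = -1. (Cassini's identity: F_{k−1}F_{k+1} − F_k² = (−1)^k.)

-1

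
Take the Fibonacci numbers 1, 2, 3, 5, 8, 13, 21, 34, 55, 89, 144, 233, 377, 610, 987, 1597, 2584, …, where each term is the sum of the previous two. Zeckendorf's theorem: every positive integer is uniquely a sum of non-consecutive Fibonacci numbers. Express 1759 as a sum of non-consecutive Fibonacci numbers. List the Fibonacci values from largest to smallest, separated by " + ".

1597 + 144 + 13 + 5

Greedy algorithm:
1759: greatest Fibonacci not exceeding it is 1597, leaving 162
162: greatest Fibonacci not exceeding it is 144, leaving 18
18: greatest Fibonacci not exceeding it is 13, leaving 5
5: greatest Fibonacci not exceeding it is 5, leaving 0
So 1759 = 1597 + 144 + 13 + 5, with no two terms consecutive in the sequence.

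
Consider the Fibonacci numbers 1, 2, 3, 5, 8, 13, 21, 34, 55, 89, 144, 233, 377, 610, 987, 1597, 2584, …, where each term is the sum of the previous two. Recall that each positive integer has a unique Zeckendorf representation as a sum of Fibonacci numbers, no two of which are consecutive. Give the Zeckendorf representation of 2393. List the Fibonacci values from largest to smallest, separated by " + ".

1597 + 610 + 144 + 34 + 8

subtract 1597 from 2393: 796 remains
subtract 610 from 796: 186 remains
subtract 144 from 186: 42 remains
subtract 34 from 42: 8 remains
subtract 8 from 8: 0 remains
So 2393 = 1597 + 610 + 144 + 34 + 8, with no two terms consecutive in the sequence.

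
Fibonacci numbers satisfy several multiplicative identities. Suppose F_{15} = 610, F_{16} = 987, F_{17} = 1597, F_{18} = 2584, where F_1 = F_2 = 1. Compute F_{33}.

3524578

By the addition formula F_{m+n} = F_m F_{n+1} + F_{m−1} F_n with m=18, n=15: F_{33} = 2584·987 + 1597·610 = 2550408 + 974170 = 3524578.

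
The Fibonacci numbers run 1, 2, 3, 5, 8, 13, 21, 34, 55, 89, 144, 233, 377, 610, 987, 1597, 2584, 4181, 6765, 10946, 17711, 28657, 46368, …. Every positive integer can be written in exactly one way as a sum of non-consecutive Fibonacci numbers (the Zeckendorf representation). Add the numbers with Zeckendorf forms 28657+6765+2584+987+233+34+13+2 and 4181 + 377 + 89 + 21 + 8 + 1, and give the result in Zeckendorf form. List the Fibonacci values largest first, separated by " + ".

The two numbers are 39275 and 4677, so their sum is 43952.
subtract 28657 from 43952: 15295 remains
subtract 10946 from 15295: 4349 remains
subtract 4181 from 4349: 168 remains
subtract 144 from 168: 24 remains
subtract 21 from 24: 3 remains
subtract 3 from 3: 0 remains

28657 + 10946 + 4181 + 144 + 21 + 3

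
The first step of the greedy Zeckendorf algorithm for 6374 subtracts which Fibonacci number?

4181 ≤ 6374 < 6765, so the largest Fibonacci number not exceeding 6374 is 4181.

4181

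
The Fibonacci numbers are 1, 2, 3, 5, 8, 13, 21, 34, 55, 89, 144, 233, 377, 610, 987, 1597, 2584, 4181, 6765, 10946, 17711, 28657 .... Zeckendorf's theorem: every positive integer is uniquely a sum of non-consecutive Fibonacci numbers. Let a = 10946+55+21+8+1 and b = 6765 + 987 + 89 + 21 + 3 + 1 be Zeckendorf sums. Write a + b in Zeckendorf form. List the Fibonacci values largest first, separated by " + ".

17711 + 987 + 144 + 55

The two numbers are 11031 and 7866, so their sum is 18897.
17711 ≤ 18897 < 28657, so take 17711; remainder 1186
987 ≤ 1186 < 1597, so take 987; remainder 199
144 ≤ 199 < 233, so take 144; remainder 55
55 ≤ 55 < 89, so take 55; remainder 0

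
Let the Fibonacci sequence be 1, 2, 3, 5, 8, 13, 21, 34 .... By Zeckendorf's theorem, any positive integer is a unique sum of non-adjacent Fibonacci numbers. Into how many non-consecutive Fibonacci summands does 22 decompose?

2

largest Fibonacci ≤ 22 is 21; 22 − 21 = 1
largest Fibonacci ≤ 1 is 1; 1 − 1 = 0
22 = 21 + 1, which has 2 terms.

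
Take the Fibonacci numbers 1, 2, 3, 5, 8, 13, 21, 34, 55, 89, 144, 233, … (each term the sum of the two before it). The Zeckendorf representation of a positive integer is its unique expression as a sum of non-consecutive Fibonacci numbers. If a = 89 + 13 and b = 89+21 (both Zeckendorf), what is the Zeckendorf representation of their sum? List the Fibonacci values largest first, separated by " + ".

144 + 55 + 13

The two numbers are 102 and 110, so their sum is 212.
Repeatedly subtract the largest Fibonacci number that fits:
subtract 144 from 212: 68 remains
subtract 55 from 68: 13 remains
subtract 13 from 13: 0 remains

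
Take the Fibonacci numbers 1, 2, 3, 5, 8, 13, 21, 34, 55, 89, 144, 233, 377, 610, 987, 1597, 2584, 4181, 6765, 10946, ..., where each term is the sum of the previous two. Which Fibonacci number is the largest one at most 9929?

6765

6765 ≤ 9929 < 10946, so the largest Fibonacci number not exceeding 9929 is 6765.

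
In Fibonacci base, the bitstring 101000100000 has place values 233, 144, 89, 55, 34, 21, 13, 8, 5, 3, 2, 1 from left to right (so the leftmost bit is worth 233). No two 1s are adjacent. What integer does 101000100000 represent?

335

Summing the place values of the 1 bits: 233 + 89 + 13 = 335.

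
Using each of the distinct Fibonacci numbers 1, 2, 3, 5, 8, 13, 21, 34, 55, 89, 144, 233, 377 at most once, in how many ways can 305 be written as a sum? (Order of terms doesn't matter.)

Each representation comes from the Zeckendorf form by replacing some F_k with F_{k−1} + F_{k−2} where possible.
305 = 233+55+13+3+1 = 233+55+8+5+3+1 = 233+34+21+13+3+1 = … (5 more), for 8 in all.

8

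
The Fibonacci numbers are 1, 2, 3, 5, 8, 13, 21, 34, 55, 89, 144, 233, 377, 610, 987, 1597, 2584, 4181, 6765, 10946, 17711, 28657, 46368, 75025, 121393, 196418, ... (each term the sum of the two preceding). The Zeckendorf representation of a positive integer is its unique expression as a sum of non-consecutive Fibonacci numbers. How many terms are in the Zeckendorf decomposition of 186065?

9

largest Fibonacci ≤ 186065 is 121393; 186065 − 121393 = 64672
largest Fibonacci ≤ 64672 is 46368; 64672 − 46368 = 18304
largest Fibonacci ≤ 18304 is 17711; 18304 − 17711 = 593
largest Fibonacci ≤ 593 is 377; 593 − 377 = 216
largest Fibonacci ≤ 216 is 144; 216 − 144 = 72
largest Fibonacci ≤ 72 is 55; 72 − 55 = 17
largest Fibonacci ≤ 17 is 13; 17 − 13 = 4
largest Fibonacci ≤ 4 is 3; 4 − 3 = 1
largest Fibonacci ≤ 1 is 1; 1 − 1 = 0
186065 = 121393 + 46368 + 17711 + 377 + 144 + 55 + 13 + 3 + 1, which has 9 terms.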